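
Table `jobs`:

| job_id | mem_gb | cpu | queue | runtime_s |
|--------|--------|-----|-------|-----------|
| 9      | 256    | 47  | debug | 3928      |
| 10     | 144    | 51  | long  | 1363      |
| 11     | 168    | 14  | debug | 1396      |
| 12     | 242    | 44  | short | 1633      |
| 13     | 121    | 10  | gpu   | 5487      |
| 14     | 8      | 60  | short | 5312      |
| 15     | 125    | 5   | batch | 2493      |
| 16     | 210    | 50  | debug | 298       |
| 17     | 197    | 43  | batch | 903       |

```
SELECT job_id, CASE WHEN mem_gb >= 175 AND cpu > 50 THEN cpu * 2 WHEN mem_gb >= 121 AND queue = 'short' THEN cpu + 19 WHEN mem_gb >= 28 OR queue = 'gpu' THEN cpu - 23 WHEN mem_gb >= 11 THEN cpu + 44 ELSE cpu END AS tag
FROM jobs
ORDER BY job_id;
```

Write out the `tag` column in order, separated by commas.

job_id=9: mem_gb >= 28 OR queue = 'gpu' → 24
job_id=10: mem_gb >= 28 OR queue = 'gpu' → 28
job_id=11: mem_gb >= 28 OR queue = 'gpu' → -9
job_id=12: mem_gb >= 121 AND queue = 'short' → 63
job_id=13: mem_gb >= 28 OR queue = 'gpu' → -13
job_id=14: ELSE → 60
job_id=15: mem_gb >= 28 OR queue = 'gpu' → -18
job_id=16: mem_gb >= 28 OR queue = 'gpu' → 27
job_id=17: mem_gb >= 28 OR queue = 'gpu' → 20

24, 28, -9, 63, -13, 60, -18, 27, 20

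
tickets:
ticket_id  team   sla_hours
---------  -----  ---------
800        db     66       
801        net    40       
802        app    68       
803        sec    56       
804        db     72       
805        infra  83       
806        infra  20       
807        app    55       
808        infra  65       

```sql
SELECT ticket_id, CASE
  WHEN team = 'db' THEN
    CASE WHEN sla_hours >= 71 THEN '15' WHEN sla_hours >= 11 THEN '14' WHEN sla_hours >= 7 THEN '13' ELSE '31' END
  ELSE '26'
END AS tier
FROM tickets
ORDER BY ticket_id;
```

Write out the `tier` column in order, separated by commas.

14, 26, 26, 26, 15, 26, 26, 26, 26

ticket_id=800: team='db' → inner[sla_hours >= 11] → 14
ticket_id=801: team='net' → outer ELSE → 26
ticket_id=802: team='app' → outer ELSE → 26
ticket_id=803: team='sec' → outer ELSE → 26
ticket_id=804: team='db' → inner[sla_hours >= 71] → 15
ticket_id=805: team='infra' → outer ELSE → 26
ticket_id=806: team='infra' → outer ELSE → 26
ticket_id=807: team='app' → outer ELSE → 26
ticket_id=808: team='infra' → outer ELSE → 26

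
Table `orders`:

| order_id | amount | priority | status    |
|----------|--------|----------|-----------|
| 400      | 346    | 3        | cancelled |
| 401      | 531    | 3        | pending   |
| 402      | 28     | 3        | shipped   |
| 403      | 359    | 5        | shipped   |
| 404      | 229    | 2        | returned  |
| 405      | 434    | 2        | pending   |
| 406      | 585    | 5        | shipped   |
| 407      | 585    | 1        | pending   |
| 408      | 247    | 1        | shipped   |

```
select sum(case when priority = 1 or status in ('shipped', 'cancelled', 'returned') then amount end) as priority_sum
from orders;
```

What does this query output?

2379

order_id=400: ✓ → 346
order_id=401: ✗
order_id=402: ✓ → 28
order_id=403: ✓ → 359
order_id=404: ✓ → 229
order_id=405: ✗
order_id=406: ✓ → 585
order_id=407: ✓ → 585
order_id=408: ✓ → 247
priority_sum = 346 + 28 + 359 + 229 + 585 + 585 + 247 = 2379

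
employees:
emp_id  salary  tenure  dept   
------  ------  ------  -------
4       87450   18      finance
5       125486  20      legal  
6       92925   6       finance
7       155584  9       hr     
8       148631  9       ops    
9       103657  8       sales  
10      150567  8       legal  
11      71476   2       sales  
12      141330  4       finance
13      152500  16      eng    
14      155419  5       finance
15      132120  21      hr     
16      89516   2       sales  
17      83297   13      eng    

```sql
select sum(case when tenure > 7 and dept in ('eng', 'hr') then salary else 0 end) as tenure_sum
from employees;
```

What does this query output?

emp_id=4: ✗
emp_id=5: ✗
emp_id=6: ✗
emp_id=7: ✓ → 155584
emp_id=8: ✗
emp_id=9: ✗
emp_id=10: ✗
emp_id=11: ✗
emp_id=12: ✗
emp_id=13: ✓ → 152500
emp_id=14: ✗
emp_id=15: ✓ → 132120
emp_id=16: ✗
emp_id=17: ✓ → 83297
tenure_sum = 155584 + 152500 + 132120 + 83297 = 523501

523501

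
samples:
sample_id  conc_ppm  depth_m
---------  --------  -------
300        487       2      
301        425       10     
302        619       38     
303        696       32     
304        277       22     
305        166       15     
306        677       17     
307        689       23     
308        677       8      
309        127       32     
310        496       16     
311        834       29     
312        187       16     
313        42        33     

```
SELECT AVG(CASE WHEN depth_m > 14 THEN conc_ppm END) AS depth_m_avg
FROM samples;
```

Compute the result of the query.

437.2727272727

sample_id=300: ✗
sample_id=301: ✗
sample_id=302: ✓ → 619
sample_id=303: ✓ → 696
sample_id=304: ✓ → 277
sample_id=305: ✓ → 166
sample_id=306: ✓ → 677
sample_id=307: ✓ → 689
sample_id=308: ✗
sample_id=309: ✓ → 127
sample_id=310: ✓ → 496
sample_id=311: ✓ → 834
sample_id=312: ✓ → 187
sample_id=313: ✓ → 42
depth_m_avg = (619 + 696 + 277 + 166 + 677 + 689 + 127 + 496 + 834 + 187 + 42) / 11 = 437.2727272727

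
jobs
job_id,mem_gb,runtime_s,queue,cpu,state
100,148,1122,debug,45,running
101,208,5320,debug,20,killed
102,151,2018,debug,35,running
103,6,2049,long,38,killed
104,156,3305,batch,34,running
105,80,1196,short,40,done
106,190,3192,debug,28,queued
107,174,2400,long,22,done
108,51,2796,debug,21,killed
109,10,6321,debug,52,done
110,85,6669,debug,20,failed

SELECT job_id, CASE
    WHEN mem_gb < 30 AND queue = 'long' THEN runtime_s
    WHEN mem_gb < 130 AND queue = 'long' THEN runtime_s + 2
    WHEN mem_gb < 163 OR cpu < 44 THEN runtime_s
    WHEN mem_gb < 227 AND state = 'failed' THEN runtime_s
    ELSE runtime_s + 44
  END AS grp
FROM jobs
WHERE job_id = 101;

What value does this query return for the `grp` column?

job_id = 101: mem_gb=208, runtime_s=5320, queue=debug, cpu=20, state=killed.
mem_gb < 30 AND queue = 'long' → false
mem_gb < 130 AND queue = 'long' → false
mem_gb < 163 OR cpu < 44 → true → 5320

5320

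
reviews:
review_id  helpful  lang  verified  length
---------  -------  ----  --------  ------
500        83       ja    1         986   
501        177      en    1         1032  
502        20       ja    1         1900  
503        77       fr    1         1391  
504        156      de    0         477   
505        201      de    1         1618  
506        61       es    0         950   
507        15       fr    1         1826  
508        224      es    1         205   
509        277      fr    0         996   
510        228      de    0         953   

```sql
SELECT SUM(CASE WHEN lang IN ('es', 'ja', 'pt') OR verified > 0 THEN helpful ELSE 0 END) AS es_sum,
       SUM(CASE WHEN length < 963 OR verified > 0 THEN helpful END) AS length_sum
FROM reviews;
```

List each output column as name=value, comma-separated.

[es_sum: lang IN ('es', 'ja', 'pt') OR verified > 0]
review_id=500: ✓ → 83
review_id=501: ✓ → 177
review_id=502: ✓ → 20
review_id=503: ✓ → 77
review_id=504: ✗
review_id=505: ✓ → 201
review_id=506: ✓ → 61
review_id=507: ✓ → 15
review_id=508: ✓ → 224
review_id=509: ✗
review_id=510: ✗
es_sum = 83 + 177 + 20 + 77 + 201 + 61 + 15 + 224 = 858
—
[length_sum: length < 963 OR verified > 0]
review_id=500: ✓ → 83
review_id=501: ✓ → 177
review_id=502: ✓ → 20
review_id=503: ✓ → 77
review_id=504: ✓ → 156
review_id=505: ✓ → 201
review_id=506: ✓ → 61
review_id=507: ✓ → 15
review_id=508: ✓ → 224
review_id=509: ✗
review_id=510: ✓ → 228
length_sum = 83 + 177 + 20 + 77 + 156 + 201 + 61 + 15 + 224 + 228 = 1242

es_sum=858, length_sum=1242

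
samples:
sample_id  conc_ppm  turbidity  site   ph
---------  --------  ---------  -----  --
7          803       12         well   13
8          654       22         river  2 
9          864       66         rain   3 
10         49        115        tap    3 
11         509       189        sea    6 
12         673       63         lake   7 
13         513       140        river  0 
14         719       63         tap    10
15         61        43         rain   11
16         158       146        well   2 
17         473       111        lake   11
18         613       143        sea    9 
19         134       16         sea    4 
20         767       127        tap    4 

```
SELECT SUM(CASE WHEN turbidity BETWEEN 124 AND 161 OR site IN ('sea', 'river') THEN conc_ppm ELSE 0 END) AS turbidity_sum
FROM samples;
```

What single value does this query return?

sample_id=7: ✗
sample_id=8: ✓ → 654
sample_id=9: ✗
sample_id=10: ✗
sample_id=11: ✓ → 509
sample_id=12: ✗
sample_id=13: ✓ → 513
sample_id=14: ✗
sample_id=15: ✗
sample_id=16: ✓ → 158
sample_id=17: ✗
sample_id=18: ✓ → 613
sample_id=19: ✓ → 134
sample_id=20: ✓ → 767
turbidity_sum = 654 + 509 + 513 + 158 + 613 + 134 + 767 = 3348

3348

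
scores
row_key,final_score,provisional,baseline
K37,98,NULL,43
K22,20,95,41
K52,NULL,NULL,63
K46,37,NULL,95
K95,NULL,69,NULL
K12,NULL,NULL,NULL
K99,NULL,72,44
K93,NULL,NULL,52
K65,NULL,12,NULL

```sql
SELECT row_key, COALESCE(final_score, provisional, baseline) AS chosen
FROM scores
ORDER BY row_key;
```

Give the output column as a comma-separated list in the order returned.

NULL, 20, 98, 37, 63, 12, 52, 69, 72

row_key=K12: final_score=NULL, provisional=NULL, baseline=NULL (all NULL) → NULL
row_key=K22: final_score=20 → 20
row_key=K37: final_score=98 → 98
row_key=K46: final_score=37 → 37
row_key=K52: final_score=NULL, provisional=NULL, baseline=63 → 63
row_key=K65: final_score=NULL, provisional=12 → 12
row_key=K93: final_score=NULL, provisional=NULL, baseline=52 → 52
row_key=K95: final_score=NULL, provisional=69 → 69
row_key=K99: final_score=NULL, provisional=72 → 72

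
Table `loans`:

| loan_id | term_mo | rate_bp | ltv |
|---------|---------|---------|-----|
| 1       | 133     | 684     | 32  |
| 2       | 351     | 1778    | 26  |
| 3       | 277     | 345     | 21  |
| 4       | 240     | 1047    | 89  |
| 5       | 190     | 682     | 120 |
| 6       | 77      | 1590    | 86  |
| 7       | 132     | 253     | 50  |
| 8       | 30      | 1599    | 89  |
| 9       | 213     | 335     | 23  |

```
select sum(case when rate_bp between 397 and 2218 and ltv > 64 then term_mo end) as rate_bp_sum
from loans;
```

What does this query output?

loan_id=1: ✗
loan_id=2: ✗
loan_id=3: ✗
loan_id=4: ✓ → 240
loan_id=5: ✓ → 190
loan_id=6: ✓ → 77
loan_id=7: ✗
loan_id=8: ✓ → 30
loan_id=9: ✗
rate_bp_sum = 240 + 190 + 77 + 30 = 537

537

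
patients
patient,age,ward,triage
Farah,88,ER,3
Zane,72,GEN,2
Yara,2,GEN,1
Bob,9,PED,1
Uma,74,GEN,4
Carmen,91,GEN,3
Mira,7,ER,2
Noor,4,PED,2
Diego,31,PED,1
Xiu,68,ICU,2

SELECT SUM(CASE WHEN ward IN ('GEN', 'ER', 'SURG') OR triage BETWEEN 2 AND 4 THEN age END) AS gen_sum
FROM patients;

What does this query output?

patient=Farah: ✓ → 88
patient=Zane: ✓ → 72
patient=Yara: ✓ → 2
patient=Bob: ✗
patient=Uma: ✓ → 74
patient=Carmen: ✓ → 91
patient=Mira: ✓ → 7
patient=Noor: ✓ → 4
patient=Diego: ✗
patient=Xiu: ✓ → 68
gen_sum = 88 + 72 + 2 + 74 + 91 + 7 + 4 + 68 = 406

406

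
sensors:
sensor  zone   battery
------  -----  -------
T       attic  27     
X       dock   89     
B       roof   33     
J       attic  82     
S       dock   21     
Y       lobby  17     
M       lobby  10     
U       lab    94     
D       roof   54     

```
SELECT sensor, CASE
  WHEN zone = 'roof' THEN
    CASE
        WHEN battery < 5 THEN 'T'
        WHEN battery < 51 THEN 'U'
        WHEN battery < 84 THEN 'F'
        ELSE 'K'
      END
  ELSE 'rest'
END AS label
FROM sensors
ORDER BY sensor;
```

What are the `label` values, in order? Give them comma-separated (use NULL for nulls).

U, F, rest, rest, rest, rest, rest, rest, rest

sensor=B: zone='roof' → inner[battery < 51] → U
sensor=D: zone='roof' → inner[battery < 84] → F
sensor=J: zone='attic' → outer ELSE → rest
sensor=M: zone='lobby' → outer ELSE → rest
sensor=S: zone='dock' → outer ELSE → rest
sensor=T: zone='attic' → outer ELSE → rest
sensor=U: zone='lab' → outer ELSE → rest
sensor=X: zone='dock' → outer ELSE → rest
sensor=Y: zone='lobby' → outer ELSE → rest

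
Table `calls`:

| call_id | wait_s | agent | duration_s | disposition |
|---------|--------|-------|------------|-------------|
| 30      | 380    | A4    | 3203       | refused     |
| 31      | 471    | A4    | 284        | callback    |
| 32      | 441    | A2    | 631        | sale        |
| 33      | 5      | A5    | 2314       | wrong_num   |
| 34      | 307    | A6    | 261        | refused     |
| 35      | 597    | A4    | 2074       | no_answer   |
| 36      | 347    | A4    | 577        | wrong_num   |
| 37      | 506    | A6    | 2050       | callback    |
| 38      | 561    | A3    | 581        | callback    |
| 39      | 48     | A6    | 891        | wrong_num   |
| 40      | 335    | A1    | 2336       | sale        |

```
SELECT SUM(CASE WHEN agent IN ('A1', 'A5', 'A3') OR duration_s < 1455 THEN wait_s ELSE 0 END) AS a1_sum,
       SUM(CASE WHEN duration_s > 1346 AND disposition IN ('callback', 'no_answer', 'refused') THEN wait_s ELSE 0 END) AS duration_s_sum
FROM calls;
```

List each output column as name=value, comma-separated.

[a1_sum: agent IN ('A1', 'A5', 'A3') OR duration_s < 1455]
call_id=30: ✗
call_id=31: ✓ → 471
call_id=32: ✓ → 441
call_id=33: ✓ → 5
call_id=34: ✓ → 307
call_id=35: ✗
call_id=36: ✓ → 347
call_id=37: ✗
call_id=38: ✓ → 561
call_id=39: ✓ → 48
call_id=40: ✓ → 335
a1_sum = 471 + 441 + 5 + 307 + 347 + 561 + 48 + 335 = 2515
—
[duration_s_sum: duration_s > 1346 AND disposition IN ('callback', 'no_answer', 'refused')]
call_id=30: ✓ → 380
call_id=31: ✗
call_id=32: ✗
call_id=33: ✗
call_id=34: ✗
call_id=35: ✓ → 597
call_id=36: ✗
call_id=37: ✓ → 506
call_id=38: ✗
call_id=39: ✗
call_id=40: ✗
duration_s_sum = 380 + 597 + 506 = 1483

a1_sum=2515, duration_s_sum=1483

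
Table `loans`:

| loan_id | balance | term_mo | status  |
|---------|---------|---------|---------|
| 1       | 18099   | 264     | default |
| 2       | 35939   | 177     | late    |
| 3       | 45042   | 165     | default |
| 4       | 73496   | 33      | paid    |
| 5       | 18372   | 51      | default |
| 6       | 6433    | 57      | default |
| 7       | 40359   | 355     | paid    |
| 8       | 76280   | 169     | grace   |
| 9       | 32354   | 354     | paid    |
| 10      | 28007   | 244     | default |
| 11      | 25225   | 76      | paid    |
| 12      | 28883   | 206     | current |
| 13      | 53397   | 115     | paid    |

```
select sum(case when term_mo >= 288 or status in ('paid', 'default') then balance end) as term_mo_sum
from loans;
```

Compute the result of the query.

loan_id=1: ✓ → 18099
loan_id=2: ✗
loan_id=3: ✓ → 45042
loan_id=4: ✓ → 73496
loan_id=5: ✓ → 18372
loan_id=6: ✓ → 6433
loan_id=7: ✓ → 40359
loan_id=8: ✗
loan_id=9: ✓ → 32354
loan_id=10: ✓ → 28007
loan_id=11: ✓ → 25225
loan_id=12: ✗
loan_id=13: ✓ → 53397
term_mo_sum = 18099 + 45042 + 73496 + 18372 + 6433 + 40359 + 32354 + 28007 + 25225 + 53397 = 340784

340784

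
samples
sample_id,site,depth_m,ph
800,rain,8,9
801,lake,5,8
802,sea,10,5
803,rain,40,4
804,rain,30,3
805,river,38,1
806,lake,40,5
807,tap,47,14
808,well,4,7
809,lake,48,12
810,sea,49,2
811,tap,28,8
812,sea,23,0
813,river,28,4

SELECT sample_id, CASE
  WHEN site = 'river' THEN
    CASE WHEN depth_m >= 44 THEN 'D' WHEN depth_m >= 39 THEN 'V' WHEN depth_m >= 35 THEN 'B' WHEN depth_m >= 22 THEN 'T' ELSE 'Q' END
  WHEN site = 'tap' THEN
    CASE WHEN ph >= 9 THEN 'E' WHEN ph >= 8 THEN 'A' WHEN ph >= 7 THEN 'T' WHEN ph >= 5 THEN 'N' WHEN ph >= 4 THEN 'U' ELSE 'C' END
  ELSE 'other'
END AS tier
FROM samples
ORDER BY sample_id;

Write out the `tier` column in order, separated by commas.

other, other, other, other, other, B, other, E, other, other, other, A, other, T

sample_id=800: site='rain' → outer ELSE → other
sample_id=801: site='lake' → outer ELSE → other
sample_id=802: site='sea' → outer ELSE → other
sample_id=803: site='rain' → outer ELSE → other
sample_id=804: site='rain' → outer ELSE → other
sample_id=805: site='river' → inner[depth_m >= 35] → B
sample_id=806: site='lake' → outer ELSE → other
sample_id=807: site='tap' → inner[ph >= 9] → E
sample_id=808: site='well' → outer ELSE → other
sample_id=809: site='lake' → outer ELSE → other
sample_id=810: site='sea' → outer ELSE → other
sample_id=811: site='tap' → inner[ph >= 8] → A
sample_id=812: site='sea' → outer ELSE → other
sample_id=813: site='river' → inner[depth_m >= 22] → T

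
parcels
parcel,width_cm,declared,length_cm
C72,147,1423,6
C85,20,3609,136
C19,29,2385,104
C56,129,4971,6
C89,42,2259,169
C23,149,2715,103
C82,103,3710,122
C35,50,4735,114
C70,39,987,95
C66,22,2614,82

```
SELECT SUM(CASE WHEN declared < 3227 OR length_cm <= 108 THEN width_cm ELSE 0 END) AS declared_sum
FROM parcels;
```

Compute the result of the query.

parcel=C72: ✓ → 147
parcel=C85: ✗
parcel=C19: ✓ → 29
parcel=C56: ✓ → 129
parcel=C89: ✓ → 42
parcel=C23: ✓ → 149
parcel=C82: ✗
parcel=C35: ✗
parcel=C70: ✓ → 39
parcel=C66: ✓ → 22
declared_sum = 147 + 29 + 129 + 42 + 149 + 39 + 22 = 557

557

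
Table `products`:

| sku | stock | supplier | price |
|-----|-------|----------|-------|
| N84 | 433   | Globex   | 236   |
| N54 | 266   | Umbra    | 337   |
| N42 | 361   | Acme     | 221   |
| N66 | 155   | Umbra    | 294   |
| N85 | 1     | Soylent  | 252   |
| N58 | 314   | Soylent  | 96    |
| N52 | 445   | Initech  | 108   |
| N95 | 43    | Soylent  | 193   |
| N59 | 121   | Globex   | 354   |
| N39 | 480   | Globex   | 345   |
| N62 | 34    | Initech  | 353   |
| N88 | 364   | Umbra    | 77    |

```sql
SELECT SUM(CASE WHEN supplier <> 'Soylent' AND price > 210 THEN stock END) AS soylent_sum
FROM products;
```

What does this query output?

1850

sku=N84: ✓ → 433
sku=N54: ✓ → 266
sku=N42: ✓ → 361
sku=N66: ✓ → 155
sku=N85: ✗
sku=N58: ✗
sku=N52: ✗
sku=N95: ✗
sku=N59: ✓ → 121
sku=N39: ✓ → 480
sku=N62: ✓ → 34
sku=N88: ✗
soylent_sum = 433 + 266 + 361 + 155 + 121 + 480 + 34 = 1850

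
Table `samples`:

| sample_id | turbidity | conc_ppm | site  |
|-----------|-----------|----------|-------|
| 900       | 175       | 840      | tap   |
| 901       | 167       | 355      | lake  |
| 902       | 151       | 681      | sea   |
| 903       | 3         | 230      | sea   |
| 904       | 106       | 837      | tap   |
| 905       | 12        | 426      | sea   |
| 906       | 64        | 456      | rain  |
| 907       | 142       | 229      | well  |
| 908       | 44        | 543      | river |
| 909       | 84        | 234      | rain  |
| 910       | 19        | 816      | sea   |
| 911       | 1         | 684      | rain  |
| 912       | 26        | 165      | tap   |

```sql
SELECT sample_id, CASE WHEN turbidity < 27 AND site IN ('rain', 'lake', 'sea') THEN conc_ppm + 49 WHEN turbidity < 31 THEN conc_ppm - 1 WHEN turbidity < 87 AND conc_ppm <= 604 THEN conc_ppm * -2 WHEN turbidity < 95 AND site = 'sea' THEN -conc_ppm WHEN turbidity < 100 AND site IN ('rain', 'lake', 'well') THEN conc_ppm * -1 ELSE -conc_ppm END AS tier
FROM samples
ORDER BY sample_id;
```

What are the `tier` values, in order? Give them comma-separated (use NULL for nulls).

sample_id=900: ELSE → -840
sample_id=901: ELSE → -355
sample_id=902: ELSE → -681
sample_id=903: turbidity < 27 AND site IN ('rain', 'lake', 'sea') → 279
sample_id=904: ELSE → -837
sample_id=905: turbidity < 27 AND site IN ('rain', 'lake', 'sea') → 475
sample_id=906: turbidity < 87 AND conc_ppm <= 604 → -912
sample_id=907: ELSE → -229
sample_id=908: turbidity < 87 AND conc_ppm <= 604 → -1086
sample_id=909: turbidity < 87 AND conc_ppm <= 604 → -468
sample_id=910: turbidity < 27 AND site IN ('rain', 'lake', 'sea') → 865
sample_id=911: turbidity < 27 AND site IN ('rain', 'lake', 'sea') → 733
sample_id=912: turbidity < 31 → 164

-840, -355, -681, 279, -837, 475, -912, -229, -1086, -468, 865, 733, 164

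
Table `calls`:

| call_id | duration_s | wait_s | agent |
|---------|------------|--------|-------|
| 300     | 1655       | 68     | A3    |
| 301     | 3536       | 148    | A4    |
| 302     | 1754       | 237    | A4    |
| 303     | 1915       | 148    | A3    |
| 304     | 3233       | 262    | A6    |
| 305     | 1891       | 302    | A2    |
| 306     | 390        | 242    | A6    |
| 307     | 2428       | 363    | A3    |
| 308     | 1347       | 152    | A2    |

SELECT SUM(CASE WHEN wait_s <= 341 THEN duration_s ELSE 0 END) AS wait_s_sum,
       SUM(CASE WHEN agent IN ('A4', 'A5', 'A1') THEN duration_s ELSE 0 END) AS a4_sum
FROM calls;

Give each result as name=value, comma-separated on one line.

wait_s_sum=15721, a4_sum=5290

[wait_s_sum: wait_s <= 341]
call_id=300: ✓ → 1655
call_id=301: ✓ → 3536
call_id=302: ✓ → 1754
call_id=303: ✓ → 1915
call_id=304: ✓ → 3233
call_id=305: ✓ → 1891
call_id=306: ✓ → 390
call_id=307: ✗
call_id=308: ✓ → 1347
wait_s_sum = 1655 + 3536 + 1754 + 1915 + 3233 + 1891 + 390 + 1347 = 15721
—
[a4_sum: agent IN ('A4', 'A5', 'A1')]
call_id=300: ✗
call_id=301: ✓ → 3536
call_id=302: ✓ → 1754
call_id=303: ✗
call_id=304: ✗
call_id=305: ✗
call_id=306: ✗
call_id=307: ✗
call_id=308: ✗
a4_sum = 3536 + 1754 = 5290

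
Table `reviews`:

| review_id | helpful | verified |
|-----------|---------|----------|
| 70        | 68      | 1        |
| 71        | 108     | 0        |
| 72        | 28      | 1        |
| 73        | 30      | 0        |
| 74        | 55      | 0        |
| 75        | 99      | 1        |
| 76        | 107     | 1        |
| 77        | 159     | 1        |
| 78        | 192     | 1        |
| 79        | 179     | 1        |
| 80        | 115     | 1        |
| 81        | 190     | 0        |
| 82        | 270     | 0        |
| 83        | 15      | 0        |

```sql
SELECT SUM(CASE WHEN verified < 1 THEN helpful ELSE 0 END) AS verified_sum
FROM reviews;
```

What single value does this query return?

review_id=70: ✗
review_id=71: ✓ → 108
review_id=72: ✗
review_id=73: ✓ → 30
review_id=74: ✓ → 55
review_id=75: ✗
review_id=76: ✗
review_id=77: ✗
review_id=78: ✗
review_id=79: ✗
review_id=80: ✗
review_id=81: ✓ → 190
review_id=82: ✓ → 270
review_id=83: ✓ → 15
verified_sum = 108 + 30 + 55 + 190 + 270 + 15 = 668

668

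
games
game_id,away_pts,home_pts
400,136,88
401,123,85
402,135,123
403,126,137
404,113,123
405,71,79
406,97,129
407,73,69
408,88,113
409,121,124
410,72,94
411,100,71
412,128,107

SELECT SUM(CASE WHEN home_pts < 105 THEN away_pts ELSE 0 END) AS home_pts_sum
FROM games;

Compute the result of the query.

575

game_id=400: ✓ → 136
game_id=401: ✓ → 123
game_id=402: ✗
game_id=403: ✗
game_id=404: ✗
game_id=405: ✓ → 71
game_id=406: ✗
game_id=407: ✓ → 73
game_id=408: ✗
game_id=409: ✗
game_id=410: ✓ → 72
game_id=411: ✓ → 100
game_id=412: ✗
home_pts_sum = 136 + 123 + 71 + 73 + 72 + 100 = 575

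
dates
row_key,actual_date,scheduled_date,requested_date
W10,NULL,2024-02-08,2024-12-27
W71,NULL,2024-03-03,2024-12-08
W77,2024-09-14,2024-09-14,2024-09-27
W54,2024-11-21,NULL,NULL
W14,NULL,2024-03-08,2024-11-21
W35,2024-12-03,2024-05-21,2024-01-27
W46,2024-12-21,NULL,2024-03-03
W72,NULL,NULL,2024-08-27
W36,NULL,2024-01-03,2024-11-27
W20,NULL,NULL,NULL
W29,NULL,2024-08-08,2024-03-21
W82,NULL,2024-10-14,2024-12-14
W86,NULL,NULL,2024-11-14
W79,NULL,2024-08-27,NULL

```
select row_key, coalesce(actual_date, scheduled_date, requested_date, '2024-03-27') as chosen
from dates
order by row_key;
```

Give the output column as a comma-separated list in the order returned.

2024-02-08, 2024-03-08, 2024-03-27, 2024-08-08, 2024-12-03, 2024-01-03, 2024-12-21, 2024-11-21, 2024-03-03, 2024-08-27, 2024-09-14, 2024-08-27, 2024-10-14, 2024-11-14

row_key=W10: actual_date=NULL, scheduled_date=2024-02-08 → 2024-02-08
row_key=W14: actual_date=NULL, scheduled_date=2024-03-08 → 2024-03-08
row_key=W20: actual_date=NULL, scheduled_date=NULL, requested_date=NULL, → literal 2024-03-27 → 2024-03-27
row_key=W29: actual_date=NULL, scheduled_date=2024-08-08 → 2024-08-08
row_key=W35: actual_date=2024-12-03 → 2024-12-03
row_key=W36: actual_date=NULL, scheduled_date=2024-01-03 → 2024-01-03
row_key=W46: actual_date=2024-12-21 → 2024-12-21
row_key=W54: actual_date=2024-11-21 → 2024-11-21
row_key=W71: actual_date=NULL, scheduled_date=2024-03-03 → 2024-03-03
row_key=W72: actual_date=NULL, scheduled_date=NULL, requested_date=2024-08-27 → 2024-08-27
row_key=W77: actual_date=2024-09-14 → 2024-09-14
row_key=W79: actual_date=NULL, scheduled_date=2024-08-27 → 2024-08-27
row_key=W82: actual_date=NULL, scheduled_date=2024-10-14 → 2024-10-14
row_key=W86: actual_date=NULL, scheduled_date=NULL, requested_date=2024-11-14 → 2024-11-14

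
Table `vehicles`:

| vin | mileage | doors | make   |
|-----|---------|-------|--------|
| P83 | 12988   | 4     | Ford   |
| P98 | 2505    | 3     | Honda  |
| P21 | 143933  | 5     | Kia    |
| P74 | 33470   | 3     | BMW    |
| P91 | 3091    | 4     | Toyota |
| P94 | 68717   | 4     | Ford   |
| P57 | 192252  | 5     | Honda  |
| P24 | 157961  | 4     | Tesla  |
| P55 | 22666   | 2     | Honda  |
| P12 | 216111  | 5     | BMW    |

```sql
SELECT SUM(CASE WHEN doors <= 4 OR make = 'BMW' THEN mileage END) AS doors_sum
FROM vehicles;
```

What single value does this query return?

517509

vin=P83: ✓ → 12988
vin=P98: ✓ → 2505
vin=P21: ✗
vin=P74: ✓ → 33470
vin=P91: ✓ → 3091
vin=P94: ✓ → 68717
vin=P57: ✗
vin=P24: ✓ → 157961
vin=P55: ✓ → 22666
vin=P12: ✓ → 216111
doors_sum = 12988 + 2505 + 33470 + 3091 + 68717 + 157961 + 22666 + 216111 = 517509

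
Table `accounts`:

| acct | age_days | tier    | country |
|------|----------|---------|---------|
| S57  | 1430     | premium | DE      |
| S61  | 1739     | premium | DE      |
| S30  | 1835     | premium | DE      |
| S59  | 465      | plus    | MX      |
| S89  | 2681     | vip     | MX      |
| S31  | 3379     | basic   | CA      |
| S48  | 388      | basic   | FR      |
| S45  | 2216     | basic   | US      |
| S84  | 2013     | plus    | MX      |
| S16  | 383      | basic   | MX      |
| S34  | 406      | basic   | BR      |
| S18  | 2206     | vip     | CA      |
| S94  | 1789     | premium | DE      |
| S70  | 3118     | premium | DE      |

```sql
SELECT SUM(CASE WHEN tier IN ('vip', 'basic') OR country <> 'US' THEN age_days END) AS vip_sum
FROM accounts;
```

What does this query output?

acct=S57: ✓ → 1430
acct=S61: ✓ → 1739
acct=S30: ✓ → 1835
acct=S59: ✓ → 465
acct=S89: ✓ → 2681
acct=S31: ✓ → 3379
acct=S48: ✓ → 388
acct=S45: ✓ → 2216
acct=S84: ✓ → 2013
acct=S16: ✓ → 383
acct=S34: ✓ → 406
acct=S18: ✓ → 2206
acct=S94: ✓ → 1789
acct=S70: ✓ → 3118
vip_sum = 1430 + 1739 + 1835 + 465 + 2681 + 3379 + 388 + 2216 + 2013 + 383 + 406 + 2206 + 1789 + 3118 = 24048

24048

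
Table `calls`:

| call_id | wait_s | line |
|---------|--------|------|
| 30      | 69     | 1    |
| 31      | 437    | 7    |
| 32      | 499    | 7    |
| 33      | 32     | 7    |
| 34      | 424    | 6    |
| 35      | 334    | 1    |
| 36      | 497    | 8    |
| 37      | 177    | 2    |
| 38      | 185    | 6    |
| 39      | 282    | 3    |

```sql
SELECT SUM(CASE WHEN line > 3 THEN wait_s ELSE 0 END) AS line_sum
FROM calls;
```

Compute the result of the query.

call_id=30: ✗
call_id=31: ✓ → 437
call_id=32: ✓ → 499
call_id=33: ✓ → 32
call_id=34: ✓ → 424
call_id=35: ✗
call_id=36: ✓ → 497
call_id=37: ✗
call_id=38: ✓ → 185
call_id=39: ✗
line_sum = 437 + 499 + 32 + 424 + 497 + 185 = 2074

2074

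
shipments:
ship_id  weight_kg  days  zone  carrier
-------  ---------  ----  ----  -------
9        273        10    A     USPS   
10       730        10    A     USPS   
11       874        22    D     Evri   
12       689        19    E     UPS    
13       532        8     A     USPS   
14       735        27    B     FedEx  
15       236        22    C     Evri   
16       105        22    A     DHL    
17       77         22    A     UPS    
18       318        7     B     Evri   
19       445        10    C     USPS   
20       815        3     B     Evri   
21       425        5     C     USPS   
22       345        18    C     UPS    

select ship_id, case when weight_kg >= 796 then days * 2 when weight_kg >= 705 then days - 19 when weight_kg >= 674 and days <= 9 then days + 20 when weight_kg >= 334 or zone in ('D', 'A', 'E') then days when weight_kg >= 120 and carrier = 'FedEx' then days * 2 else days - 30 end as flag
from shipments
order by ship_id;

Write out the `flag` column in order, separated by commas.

ship_id=9: weight_kg >= 334 or zone in ('D', 'A', 'E') → 10
ship_id=10: weight_kg >= 705 → -9
ship_id=11: weight_kg >= 796 → 44
ship_id=12: weight_kg >= 334 or zone in ('D', 'A', 'E') → 19
ship_id=13: weight_kg >= 334 or zone in ('D', 'A', 'E') → 8
ship_id=14: weight_kg >= 705 → 8
ship_id=15: ELSE → -8
ship_id=16: weight_kg >= 334 or zone in ('D', 'A', 'E') → 22
ship_id=17: weight_kg >= 334 or zone in ('D', 'A', 'E') → 22
ship_id=18: ELSE → -23
ship_id=19: weight_kg >= 334 or zone in ('D', 'A', 'E') → 10
ship_id=20: weight_kg >= 796 → 6
ship_id=21: weight_kg >= 334 or zone in ('D', 'A', 'E') → 5
ship_id=22: weight_kg >= 334 or zone in ('D', 'A', 'E') → 18

10, -9, 44, 19, 8, 8, -8, 22, 22, -23, 10, 6, 5, 18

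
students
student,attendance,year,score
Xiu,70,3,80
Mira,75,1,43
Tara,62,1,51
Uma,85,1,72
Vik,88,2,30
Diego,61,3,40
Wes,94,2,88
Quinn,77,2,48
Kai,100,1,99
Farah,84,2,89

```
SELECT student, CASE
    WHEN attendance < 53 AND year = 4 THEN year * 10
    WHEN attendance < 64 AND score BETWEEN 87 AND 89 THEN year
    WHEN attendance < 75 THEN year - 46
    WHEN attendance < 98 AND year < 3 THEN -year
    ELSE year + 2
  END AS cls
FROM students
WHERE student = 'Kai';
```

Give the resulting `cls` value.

student = Kai: attendance=100, year=1, score=99.
attendance < 53 AND year = 4 → false
attendance < 64 AND score BETWEEN 87 AND 89 → false
attendance < 75 → false
attendance < 98 AND year < 3 → false
No prior WHEN matched → ELSE → 3

3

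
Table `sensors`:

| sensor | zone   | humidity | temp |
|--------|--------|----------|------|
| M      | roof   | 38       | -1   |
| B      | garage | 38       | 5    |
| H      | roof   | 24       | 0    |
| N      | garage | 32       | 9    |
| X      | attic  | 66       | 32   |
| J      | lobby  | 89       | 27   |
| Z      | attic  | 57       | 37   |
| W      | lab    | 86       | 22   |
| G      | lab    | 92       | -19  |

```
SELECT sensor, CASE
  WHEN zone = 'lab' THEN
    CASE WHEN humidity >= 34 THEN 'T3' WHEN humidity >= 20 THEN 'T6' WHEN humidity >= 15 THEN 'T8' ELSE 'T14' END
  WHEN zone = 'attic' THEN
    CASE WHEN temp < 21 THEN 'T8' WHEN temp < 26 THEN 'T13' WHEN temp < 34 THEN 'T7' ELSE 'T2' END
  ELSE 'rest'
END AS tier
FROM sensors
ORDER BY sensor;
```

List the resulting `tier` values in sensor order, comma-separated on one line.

sensor=B: zone='garage' → outer ELSE → rest
sensor=G: zone='lab' → inner[humidity >= 34] → T3
sensor=H: zone='roof' → outer ELSE → rest
sensor=J: zone='lobby' → outer ELSE → rest
sensor=M: zone='roof' → outer ELSE → rest
sensor=N: zone='garage' → outer ELSE → rest
sensor=W: zone='lab' → inner[humidity >= 34] → T3
sensor=X: zone='attic' → inner[temp < 34] → T7
sensor=Z: zone='attic' → inner[ELSE] → T2

rest, T3, rest, rest, rest, rest, T3, T7, T2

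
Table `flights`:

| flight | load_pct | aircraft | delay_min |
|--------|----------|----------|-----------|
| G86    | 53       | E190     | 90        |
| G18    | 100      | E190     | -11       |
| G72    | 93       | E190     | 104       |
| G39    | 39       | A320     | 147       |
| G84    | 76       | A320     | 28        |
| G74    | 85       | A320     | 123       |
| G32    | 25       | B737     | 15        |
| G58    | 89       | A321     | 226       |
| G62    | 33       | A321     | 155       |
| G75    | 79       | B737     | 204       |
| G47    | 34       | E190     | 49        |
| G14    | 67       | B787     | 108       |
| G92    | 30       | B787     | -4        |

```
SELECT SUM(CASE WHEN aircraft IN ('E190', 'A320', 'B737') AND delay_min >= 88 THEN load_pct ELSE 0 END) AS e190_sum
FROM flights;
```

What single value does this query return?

349

flight=G86: ✓ → 53
flight=G18: ✗
flight=G72: ✓ → 93
flight=G39: ✓ → 39
flight=G84: ✗
flight=G74: ✓ → 85
flight=G32: ✗
flight=G58: ✗
flight=G62: ✗
flight=G75: ✓ → 79
flight=G47: ✗
flight=G14: ✗
flight=G92: ✗
e190_sum = 53 + 93 + 39 + 85 + 79 = 349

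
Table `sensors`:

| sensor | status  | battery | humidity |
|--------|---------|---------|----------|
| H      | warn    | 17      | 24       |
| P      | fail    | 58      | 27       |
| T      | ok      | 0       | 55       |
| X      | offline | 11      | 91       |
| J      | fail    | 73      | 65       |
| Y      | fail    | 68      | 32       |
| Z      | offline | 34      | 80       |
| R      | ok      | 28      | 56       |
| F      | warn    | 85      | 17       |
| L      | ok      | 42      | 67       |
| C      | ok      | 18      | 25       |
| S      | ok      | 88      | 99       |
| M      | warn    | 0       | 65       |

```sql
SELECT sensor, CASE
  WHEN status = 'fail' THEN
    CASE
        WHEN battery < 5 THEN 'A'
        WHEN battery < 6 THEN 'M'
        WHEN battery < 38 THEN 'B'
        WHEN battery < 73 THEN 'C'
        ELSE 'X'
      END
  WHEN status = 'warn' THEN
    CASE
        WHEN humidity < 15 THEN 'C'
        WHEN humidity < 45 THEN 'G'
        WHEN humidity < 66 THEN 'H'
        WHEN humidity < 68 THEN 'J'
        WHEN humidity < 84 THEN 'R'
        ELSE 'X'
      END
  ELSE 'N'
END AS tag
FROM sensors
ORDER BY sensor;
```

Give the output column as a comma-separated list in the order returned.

sensor=C: status='ok' → outer ELSE → N
sensor=F: status='warn' → inner[humidity < 45] → G
sensor=H: status='warn' → inner[humidity < 45] → G
sensor=J: status='fail' → inner[ELSE] → X
sensor=L: status='ok' → outer ELSE → N
sensor=M: status='warn' → inner[humidity < 66] → H
sensor=P: status='fail' → inner[battery < 73] → C
sensor=R: status='ok' → outer ELSE → N
sensor=S: status='ok' → outer ELSE → N
sensor=T: status='ok' → outer ELSE → N
sensor=X: status='offline' → outer ELSE → N
sensor=Y: status='fail' → inner[battery < 73] → C
sensor=Z: status='offline' → outer ELSE → N

N, G, G, X, N, H, C, N, N, N, N, C, N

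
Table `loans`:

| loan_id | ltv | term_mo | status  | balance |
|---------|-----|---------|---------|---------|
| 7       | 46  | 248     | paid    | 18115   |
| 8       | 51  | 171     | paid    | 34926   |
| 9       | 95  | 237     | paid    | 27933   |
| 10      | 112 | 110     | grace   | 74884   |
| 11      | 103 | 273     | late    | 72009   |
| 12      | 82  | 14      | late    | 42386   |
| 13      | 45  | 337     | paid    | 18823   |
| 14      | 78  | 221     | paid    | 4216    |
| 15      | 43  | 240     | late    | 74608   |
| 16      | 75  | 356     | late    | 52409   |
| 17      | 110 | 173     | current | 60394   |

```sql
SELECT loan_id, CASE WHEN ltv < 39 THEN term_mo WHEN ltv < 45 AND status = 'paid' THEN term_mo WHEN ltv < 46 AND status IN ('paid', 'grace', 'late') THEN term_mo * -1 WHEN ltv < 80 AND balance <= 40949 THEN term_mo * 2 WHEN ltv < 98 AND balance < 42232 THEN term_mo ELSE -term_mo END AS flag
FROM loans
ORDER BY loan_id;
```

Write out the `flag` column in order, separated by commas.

496, 342, 237, -110, -273, -14, -337, 442, -240, -356, -173

loan_id=7: ltv < 80 AND balance <= 40949 → 496
loan_id=8: ltv < 80 AND balance <= 40949 → 342
loan_id=9: ltv < 98 AND balance < 42232 → 237
loan_id=10: ELSE → -110
loan_id=11: ELSE → -273
loan_id=12: ELSE → -14
loan_id=13: ltv < 46 AND status IN ('paid', 'grace', 'late') → -337
loan_id=14: ltv < 80 AND balance <= 40949 → 442
loan_id=15: ltv < 46 AND status IN ('paid', 'grace', 'late') → -240
loan_id=16: ELSE → -356
loan_id=17: ELSE → -173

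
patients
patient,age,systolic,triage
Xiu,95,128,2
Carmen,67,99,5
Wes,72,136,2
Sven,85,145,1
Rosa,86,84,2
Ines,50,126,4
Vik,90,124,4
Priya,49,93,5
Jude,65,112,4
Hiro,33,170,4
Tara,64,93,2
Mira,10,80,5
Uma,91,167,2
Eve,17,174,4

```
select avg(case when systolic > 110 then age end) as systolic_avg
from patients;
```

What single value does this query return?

patient=Xiu: ✓ → 95
patient=Carmen: ✗
patient=Wes: ✓ → 72
patient=Sven: ✓ → 85
patient=Rosa: ✗
patient=Ines: ✓ → 50
patient=Vik: ✓ → 90
patient=Priya: ✗
patient=Jude: ✓ → 65
patient=Hiro: ✓ → 33
patient=Tara: ✗
patient=Mira: ✗
patient=Uma: ✓ → 91
patient=Eve: ✓ → 17
systolic_avg = (95 + 72 + 85 + 50 + 90 + 65 + 33 + 91 + 17) / 9 = 66.4444444444

66.4444444444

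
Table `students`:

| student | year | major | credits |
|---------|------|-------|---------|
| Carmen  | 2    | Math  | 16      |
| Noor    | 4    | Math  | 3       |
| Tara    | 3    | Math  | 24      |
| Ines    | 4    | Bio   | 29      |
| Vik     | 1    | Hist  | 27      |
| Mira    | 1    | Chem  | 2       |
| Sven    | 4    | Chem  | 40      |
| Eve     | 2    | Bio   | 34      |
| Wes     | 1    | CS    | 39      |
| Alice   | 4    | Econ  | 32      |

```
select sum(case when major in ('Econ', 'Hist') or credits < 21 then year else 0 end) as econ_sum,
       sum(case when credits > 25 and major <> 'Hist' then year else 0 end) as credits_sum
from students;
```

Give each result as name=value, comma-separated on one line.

[econ_sum: major in ('Econ', 'Hist') or credits < 21]
student=Carmen: ✓ → 2
student=Noor: ✓ → 4
student=Tara: ✗
student=Ines: ✗
student=Vik: ✓ → 1
student=Mira: ✓ → 1
student=Sven: ✗
student=Eve: ✗
student=Wes: ✗
student=Alice: ✓ → 4
econ_sum = 2 + 4 + 1 + 1 + 4 = 12
—
[credits_sum: credits > 25 and major <> 'Hist']
student=Carmen: ✗
student=Noor: ✗
student=Tara: ✗
student=Ines: ✓ → 4
student=Vik: ✗
student=Mira: ✗
student=Sven: ✓ → 4
student=Eve: ✓ → 2
student=Wes: ✓ → 1
student=Alice: ✓ → 4
credits_sum = 4 + 4 + 2 + 1 + 4 = 15

econ_sum=12, credits_sum=15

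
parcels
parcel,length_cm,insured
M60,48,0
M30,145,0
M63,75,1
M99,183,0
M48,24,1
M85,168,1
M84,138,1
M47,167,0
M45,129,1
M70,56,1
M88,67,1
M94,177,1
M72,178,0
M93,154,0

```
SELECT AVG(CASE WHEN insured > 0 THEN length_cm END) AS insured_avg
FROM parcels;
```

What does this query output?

parcel=M60: ✗
parcel=M30: ✗
parcel=M63: ✓ → 75
parcel=M99: ✗
parcel=M48: ✓ → 24
parcel=M85: ✓ → 168
parcel=M84: ✓ → 138
parcel=M47: ✗
parcel=M45: ✓ → 129
parcel=M70: ✓ → 56
parcel=M88: ✓ → 67
parcel=M94: ✓ → 177
parcel=M72: ✗
parcel=M93: ✗
insured_avg = (75 + 24 + 168 + 138 + 129 + 56 + 67 + 177) / 8 = 104.25

104.25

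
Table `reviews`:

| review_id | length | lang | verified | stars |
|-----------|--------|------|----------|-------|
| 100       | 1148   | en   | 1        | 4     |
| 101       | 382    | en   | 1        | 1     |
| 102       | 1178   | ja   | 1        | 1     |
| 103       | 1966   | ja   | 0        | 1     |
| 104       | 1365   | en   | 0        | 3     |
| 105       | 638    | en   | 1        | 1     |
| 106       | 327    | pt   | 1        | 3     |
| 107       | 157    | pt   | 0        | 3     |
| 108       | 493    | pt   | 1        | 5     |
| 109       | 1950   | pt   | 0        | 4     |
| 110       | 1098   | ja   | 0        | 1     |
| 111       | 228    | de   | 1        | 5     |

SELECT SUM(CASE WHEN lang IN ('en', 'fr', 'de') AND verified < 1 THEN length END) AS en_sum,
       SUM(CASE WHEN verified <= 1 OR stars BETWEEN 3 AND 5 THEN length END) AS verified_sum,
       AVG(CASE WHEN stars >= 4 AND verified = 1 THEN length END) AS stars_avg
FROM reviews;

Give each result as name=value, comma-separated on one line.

en_sum=1365, verified_sum=10930, stars_avg=623

[en_sum: lang IN ('en', 'fr', 'de') AND verified < 1]
review_id=100: ✗
review_id=101: ✗
review_id=102: ✗
review_id=103: ✗
review_id=104: ✓ → 1365
review_id=105: ✗
review_id=106: ✗
review_id=107: ✗
review_id=108: ✗
review_id=109: ✗
review_id=110: ✗
review_id=111: ✗
en_sum = 1365
—
[verified_sum: verified <= 1 OR stars BETWEEN 3 AND 5]
review_id=100: ✓ → 1148
review_id=101: ✓ → 382
review_id=102: ✓ → 1178
review_id=103: ✓ → 1966
review_id=104: ✓ → 1365
review_id=105: ✓ → 638
review_id=106: ✓ → 327
review_id=107: ✓ → 157
review_id=108: ✓ → 493
review_id=109: ✓ → 1950
review_id=110: ✓ → 1098
review_id=111: ✓ → 228
verified_sum = 1148 + 382 + 1178 + 1966 + 1365 + 638 + 327 + 157 + 493 + 1950 + 1098 + 228 = 10930
—
[stars_avg: stars >= 4 AND verified = 1]
review_id=100: ✓ → 1148
review_id=101: ✗
review_id=102: ✗
review_id=103: ✗
review_id=104: ✗
review_id=105: ✗
review_id=106: ✗
review_id=107: ✗
review_id=108: ✓ → 493
review_id=109: ✗
review_id=110: ✗
review_id=111: ✓ → 228
stars_avg = (1148 + 493 + 228) / 3 = 623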